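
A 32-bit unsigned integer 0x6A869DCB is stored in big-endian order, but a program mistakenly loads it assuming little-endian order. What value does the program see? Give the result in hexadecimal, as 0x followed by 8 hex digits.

0xCB9D866A

Stored big-endian, the bytes at ascending addresses are 6A 86 9D CB.
Read back as little-endian, the first byte is least significant, giving 0xCB9D866A.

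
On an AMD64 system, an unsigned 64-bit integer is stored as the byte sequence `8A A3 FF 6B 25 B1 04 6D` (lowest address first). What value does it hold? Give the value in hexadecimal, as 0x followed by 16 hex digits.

0x6D04B1256BFFA38A

Little-endian stores the least-significant byte at the lowest address.
Reassemble most-significant byte first: 6D 04 B1 25 6B FF A3 8A → 0x6D04B1256BFFA38A.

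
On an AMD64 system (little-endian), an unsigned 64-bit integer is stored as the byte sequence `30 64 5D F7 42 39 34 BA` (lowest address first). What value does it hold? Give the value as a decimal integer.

In little-endian order the low byte comes first in memory.
Reassemble most-significant byte first: BA 34 39 42 F7 5D 64 30 → 0xBA343942F75D6430.
0xBA343942F75D6430 = 13417412149624267824.

13417412149624267824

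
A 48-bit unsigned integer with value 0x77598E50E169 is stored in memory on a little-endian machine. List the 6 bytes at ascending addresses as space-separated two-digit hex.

69 E1 50 8E 59 77

Split into bytes (most-significant first): 77 59 8E 50 E1 69.
Little-endian: lowest address holds the least-significant byte.
So at ascending addresses the bytes are 69 E1 50 8E 59 77.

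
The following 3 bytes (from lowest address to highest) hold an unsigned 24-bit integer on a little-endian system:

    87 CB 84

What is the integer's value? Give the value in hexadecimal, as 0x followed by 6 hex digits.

In little-endian order the low byte comes first in memory.
Reassemble most-significant byte first: 84 CB 87 → 0x84CB87.

0x84CB87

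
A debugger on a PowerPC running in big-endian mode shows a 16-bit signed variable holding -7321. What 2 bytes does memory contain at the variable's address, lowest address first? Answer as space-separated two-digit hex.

Two's complement of -7321 in 16 bits: 7321 = 0x1C99; invert → 0xE366; add 1 → 0xE367.
Split into bytes (most-significant first): E3 67.
In big-endian order the high byte comes first in memory.
So the memory order matches the most-significant-first order: E3 67.

E3 67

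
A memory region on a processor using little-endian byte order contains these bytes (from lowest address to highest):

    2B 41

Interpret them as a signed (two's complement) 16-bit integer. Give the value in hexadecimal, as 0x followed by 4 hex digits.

0x412B

Little-endian: lowest address holds the least-significant byte.
Reassemble most-significant byte first: 41 2B → 0x412B.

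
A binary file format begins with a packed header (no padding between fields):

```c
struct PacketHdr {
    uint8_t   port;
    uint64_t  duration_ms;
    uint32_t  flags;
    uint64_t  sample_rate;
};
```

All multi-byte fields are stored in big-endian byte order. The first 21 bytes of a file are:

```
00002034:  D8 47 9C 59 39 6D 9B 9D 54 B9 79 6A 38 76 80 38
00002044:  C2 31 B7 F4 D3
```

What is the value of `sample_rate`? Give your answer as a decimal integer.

`sample_rate` follows `port` (1 B), `duration_ms` (8 B), `flags` (4 B), so it starts at offset 1 + 8 + 4 = 13 and occupies 8 bytes.
Bytes at offsets 13..20: 76 80 38 C2 31 B7 F4 D3.
Big-endian stores the most-significant byte at the lowest address.
The bytes are already most-significant first: 0x768038C231B7F4D3.
0x768038C231B7F4D3 = 8538887300203410643.

8538887300203410643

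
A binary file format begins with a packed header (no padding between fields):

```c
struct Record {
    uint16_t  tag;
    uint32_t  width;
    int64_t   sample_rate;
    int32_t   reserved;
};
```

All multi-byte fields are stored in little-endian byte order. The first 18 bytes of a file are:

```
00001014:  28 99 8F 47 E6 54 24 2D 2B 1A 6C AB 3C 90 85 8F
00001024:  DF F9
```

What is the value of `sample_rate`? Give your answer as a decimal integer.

-8053373552861434588

`sample_rate` follows `tag` (2 B), `width` (4 B), so it starts at offset 2 + 4 = 6 and occupies 8 bytes.
Bytes at offsets 6..13: 24 2D 2B 1A 6C AB 3C 90.
In little-endian order the low byte comes first in memory.
Reassemble most-significant byte first: 90 3C AB 6C 1A 2B 2D 24 → 0x903CAB6C1A2B2D24.
Top bit is set, so as a signed 64-bit value this is 0x903CAB6C1A2B2D24 − 2^64 = -8053373552861434588.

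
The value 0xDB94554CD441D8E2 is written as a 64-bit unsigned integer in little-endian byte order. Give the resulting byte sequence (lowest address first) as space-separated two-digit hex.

Split into bytes (most-significant first): DB 94 55 4C D4 41 D8 E2.
Little-endian stores the least-significant byte at the lowest address.
So at ascending addresses the bytes are E2 D8 41 D4 4C 55 94 DB.

E2 D8 41 D4 4C 55 94 DB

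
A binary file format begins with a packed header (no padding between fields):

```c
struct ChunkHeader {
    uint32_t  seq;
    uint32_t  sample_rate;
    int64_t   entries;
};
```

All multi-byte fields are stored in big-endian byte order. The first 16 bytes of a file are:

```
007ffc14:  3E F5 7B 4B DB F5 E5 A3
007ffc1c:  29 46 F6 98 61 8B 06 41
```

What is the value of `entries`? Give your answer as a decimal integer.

`entries` follows `seq` (4 B), `sample_rate` (4 B), so it starts at offset 4 + 4 = 8 and occupies 8 bytes.
Bytes at offsets 8..15: 29 46 F6 98 61 8B 06 41.
Big-endian: lowest address holds the most-significant byte.
The bytes are already most-significant first: 0x2946F698618B0641.
0x2946F698618B0641 = 2974335738256754241.

2974335738256754241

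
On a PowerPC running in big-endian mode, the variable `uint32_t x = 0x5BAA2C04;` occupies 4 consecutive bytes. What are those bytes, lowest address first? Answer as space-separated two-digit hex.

5B AA 2C 04

Split into bytes (most-significant first): 5B AA 2C 04.
Big-endian stores the most-significant byte at the lowest address.
So the memory order matches the most-significant-first order: 5B AA 2C 04.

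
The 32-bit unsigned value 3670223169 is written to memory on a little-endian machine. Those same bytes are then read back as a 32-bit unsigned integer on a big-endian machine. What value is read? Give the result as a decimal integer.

3670223169 in 32-bit hexadecimal is 0xDAC32941.
Stored little-endian, the bytes at ascending addresses are 41 29 C3 DA.
Read back as big-endian, the last byte is least significant, giving 0x4129C3DA.
0x4129C3DA = 1093256154.

1093256154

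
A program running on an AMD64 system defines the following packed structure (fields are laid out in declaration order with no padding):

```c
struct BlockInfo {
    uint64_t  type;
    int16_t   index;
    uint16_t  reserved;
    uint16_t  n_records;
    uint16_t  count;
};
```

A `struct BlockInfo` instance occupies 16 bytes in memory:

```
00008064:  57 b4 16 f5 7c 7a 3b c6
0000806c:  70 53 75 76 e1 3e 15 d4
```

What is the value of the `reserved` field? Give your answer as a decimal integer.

30325

`reserved` follows `type` (8 B), `index` (2 B), so it starts at offset 8 + 2 = 10 and occupies 2 bytes.
Bytes at offsets 10..11: 75 76.
In little-endian order the low byte comes first in memory.
Reassemble most-significant byte first: 76 75 → 0x7675.
0x7675 = 30325.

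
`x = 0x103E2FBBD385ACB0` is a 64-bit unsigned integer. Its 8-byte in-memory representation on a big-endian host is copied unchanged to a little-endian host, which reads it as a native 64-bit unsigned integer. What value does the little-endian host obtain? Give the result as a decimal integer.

12730697391094578704

Stored big-endian, the bytes at ascending addresses are 10 3E 2F BB D3 85 AC B0.
Read back as little-endian, the first byte is least significant, giving 0xB0AC85D3BB2F3E10.
0xB0AC85D3BB2F3E10 = 12730697391094578704.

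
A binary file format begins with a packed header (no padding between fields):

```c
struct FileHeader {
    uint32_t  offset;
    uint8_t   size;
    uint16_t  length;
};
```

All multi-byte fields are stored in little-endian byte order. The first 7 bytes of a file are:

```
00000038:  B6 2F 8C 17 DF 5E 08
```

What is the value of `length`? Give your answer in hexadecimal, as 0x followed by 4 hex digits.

0x085E

`length` follows `offset` (4 B), `size` (1 B), so it starts at offset 4 + 1 = 5 and occupies 2 bytes.
Bytes at offsets 5..6: 5E 08.
In little-endian order the low byte comes first in memory.
Reassemble most-significant byte first: 08 5E → 0x085E.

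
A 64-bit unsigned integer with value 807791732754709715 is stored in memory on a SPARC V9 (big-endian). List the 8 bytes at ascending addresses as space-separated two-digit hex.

807791732754709715 in hexadecimal, padded to 64 bits, is 0x0B35DA4D13577CD3.
Split into bytes (most-significant first): 0B 35 DA 4D 13 57 7C D3.
Big-endian: lowest address holds the most-significant byte.
So the memory order matches the most-significant-first order: 0B 35 DA 4D 13 57 7C D3.

0B 35 DA 4D 13 57 7C D3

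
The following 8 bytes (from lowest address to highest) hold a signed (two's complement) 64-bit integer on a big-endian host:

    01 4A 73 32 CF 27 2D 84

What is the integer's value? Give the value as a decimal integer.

Big-endian stores the most-significant byte at the lowest address.
The bytes are already most-significant first: 0x014A7332CF272D84.
0x014A7332CF272D84 = 93013404375526788.

93013404375526788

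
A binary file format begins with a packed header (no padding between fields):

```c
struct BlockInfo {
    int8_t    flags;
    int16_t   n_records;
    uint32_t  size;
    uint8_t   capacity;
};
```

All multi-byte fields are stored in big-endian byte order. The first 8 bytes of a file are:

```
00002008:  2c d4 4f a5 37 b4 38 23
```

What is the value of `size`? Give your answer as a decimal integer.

`size` follows `flags` (1 B), `n_records` (2 B), so it starts at offset 1 + 2 = 3 and occupies 4 bytes.
Bytes at offsets 3..6: A5 37 B4 38.
Big-endian stores the most-significant byte at the lowest address.
The bytes are already most-significant first: 0xA537B438.
0xA537B438 = 2771891256.

2771891256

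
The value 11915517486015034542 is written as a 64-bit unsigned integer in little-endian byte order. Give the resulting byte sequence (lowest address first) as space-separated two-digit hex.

AE B4 E1 BC 05 6C 5C A5

11915517486015034542 in hexadecimal, padded to 64 bits, is 0xA55C6C05BCE1B4AE.
Split into bytes (most-significant first): A5 5C 6C 05 BC E1 B4 AE.
Little-endian stores the least-significant byte at the lowest address.
So at ascending addresses the bytes are AE B4 E1 BC 05 6C 5C A5.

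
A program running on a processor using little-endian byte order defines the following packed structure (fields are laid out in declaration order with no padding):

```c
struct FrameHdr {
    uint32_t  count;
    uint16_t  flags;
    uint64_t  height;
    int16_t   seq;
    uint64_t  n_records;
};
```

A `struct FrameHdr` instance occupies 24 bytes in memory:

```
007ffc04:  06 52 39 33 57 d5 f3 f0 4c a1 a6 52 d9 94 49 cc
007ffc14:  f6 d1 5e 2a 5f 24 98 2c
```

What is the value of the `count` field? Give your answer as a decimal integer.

`count` is the first field, at byte offset 0, occupying 4 bytes.
Bytes at offsets 0..3: 06 52 39 33.
Little-endian stores the least-significant byte at the lowest address.
Reassemble most-significant byte first: 33 39 52 06 → 0x33395206.
0x33395206 = 859394566.

859394566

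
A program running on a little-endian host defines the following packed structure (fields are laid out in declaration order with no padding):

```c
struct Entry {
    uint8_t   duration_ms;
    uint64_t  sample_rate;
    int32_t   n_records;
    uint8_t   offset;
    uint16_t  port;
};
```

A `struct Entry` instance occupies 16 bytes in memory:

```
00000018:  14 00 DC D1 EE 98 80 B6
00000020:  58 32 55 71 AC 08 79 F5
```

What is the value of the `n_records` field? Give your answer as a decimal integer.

-1401858766

`n_records` follows `duration_ms` (1 B), `sample_rate` (8 B), so it starts at offset 1 + 8 = 9 and occupies 4 bytes.
Bytes at offsets 9..12: 32 55 71 AC.
Little-endian: lowest address holds the least-significant byte.
Reassemble most-significant byte first: AC 71 55 32 → 0xAC715532.
Top bit is set, so as a signed 32-bit value this is 0xAC715532 − 2^32 = -1401858766.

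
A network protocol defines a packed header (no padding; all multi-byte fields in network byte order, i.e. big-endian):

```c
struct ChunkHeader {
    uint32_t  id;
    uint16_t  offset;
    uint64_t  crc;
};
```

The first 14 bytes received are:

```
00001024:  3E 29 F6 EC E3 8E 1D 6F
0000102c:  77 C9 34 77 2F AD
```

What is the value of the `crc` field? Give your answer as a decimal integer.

2121045655567151021

`crc` follows `id` (4 B), `offset` (2 B), so it starts at offset 4 + 2 = 6 and occupies 8 bytes.
Bytes at offsets 6..13: 1D 6F 77 C9 34 77 2F AD.
In big-endian order the high byte comes first in memory.
The bytes are already most-significant first: 0x1D6F77C934772FAD.
0x1D6F77C934772FAD = 2121045655567151021.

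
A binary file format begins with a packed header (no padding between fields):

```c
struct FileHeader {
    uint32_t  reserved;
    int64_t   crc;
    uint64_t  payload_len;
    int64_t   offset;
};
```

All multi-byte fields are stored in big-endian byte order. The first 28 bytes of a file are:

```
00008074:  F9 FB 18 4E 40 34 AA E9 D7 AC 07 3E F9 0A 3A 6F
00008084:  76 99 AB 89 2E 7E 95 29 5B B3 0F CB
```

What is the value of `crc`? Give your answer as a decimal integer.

4626510638538819390

`crc` follows `reserved` (4 bytes), so it starts at byte offset 4 and occupies 8 bytes.
Bytes at offsets 4..11: 40 34 AA E9 D7 AC 07 3E.
In big-endian order the high byte comes first in memory.
The bytes are already most-significant first: 0x4034AAE9D7AC073E.
0x4034AAE9D7AC073E = 4626510638538819390.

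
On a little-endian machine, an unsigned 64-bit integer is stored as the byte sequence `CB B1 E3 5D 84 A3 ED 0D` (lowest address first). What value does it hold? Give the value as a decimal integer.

Little-endian: lowest address holds the least-significant byte.
Reassemble most-significant byte first: 0D ED A3 84 5D E3 B1 CB → 0x0DEDA3845DE3B1CB.
0x0DEDA3845DE3B1CB = 1003638080879702475.

1003638080879702475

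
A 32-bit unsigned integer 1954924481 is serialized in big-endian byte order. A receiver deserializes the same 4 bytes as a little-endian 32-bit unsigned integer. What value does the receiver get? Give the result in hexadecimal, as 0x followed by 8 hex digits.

1954924481 in 32-bit hexadecimal is 0x7485C7C1.
Stored big-endian, the bytes at ascending addresses are 74 85 C7 C1.
Read back as little-endian, the first byte is least significant, giving 0xC1C78574.

0xC1C78574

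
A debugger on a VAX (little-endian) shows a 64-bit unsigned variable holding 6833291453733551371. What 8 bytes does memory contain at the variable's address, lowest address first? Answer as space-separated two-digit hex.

0B 3D 80 72 5F BA D4 5E

6833291453733551371 in hexadecimal, padded to 64 bits, is 0x5ED4BA5F72803D0B.
Split into bytes (most-significant first): 5E D4 BA 5F 72 80 3D 0B.
In little-endian order the low byte comes first in memory.
So at ascending addresses the bytes are 0B 3D 80 72 5F BA D4 5E.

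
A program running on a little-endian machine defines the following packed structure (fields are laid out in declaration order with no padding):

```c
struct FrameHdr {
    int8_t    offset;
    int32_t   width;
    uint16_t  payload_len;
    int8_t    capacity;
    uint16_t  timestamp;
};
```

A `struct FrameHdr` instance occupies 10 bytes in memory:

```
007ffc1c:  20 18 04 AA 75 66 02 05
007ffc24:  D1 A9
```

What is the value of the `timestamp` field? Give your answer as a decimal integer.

43473

`timestamp` follows `offset` (1 B), `width` (4 B), `payload_len` (2 B), `capacity` (1 B), so it starts at offset 1 + 4 + 2 + 1 = 8 and occupies 2 bytes.
Bytes at offsets 8..9: D1 A9.
In little-endian order the low byte comes first in memory.
Reassemble most-significant byte first: A9 D1 → 0xA9D1.
0xA9D1 = 43473.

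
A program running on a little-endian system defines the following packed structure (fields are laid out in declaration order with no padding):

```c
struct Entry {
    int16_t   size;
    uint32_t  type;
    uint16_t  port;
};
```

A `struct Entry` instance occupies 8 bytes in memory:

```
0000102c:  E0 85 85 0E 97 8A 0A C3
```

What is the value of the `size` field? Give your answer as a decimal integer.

`size` is the first field, at byte offset 0, occupying 2 bytes.
Bytes at offsets 0..1: E0 85.
Little-endian: lowest address holds the least-significant byte.
Reassemble most-significant byte first: 85 E0 → 0x85E0.
Top bit is set, so as a signed 16-bit value this is 0x85E0 − 2^16 = -31264.

-31264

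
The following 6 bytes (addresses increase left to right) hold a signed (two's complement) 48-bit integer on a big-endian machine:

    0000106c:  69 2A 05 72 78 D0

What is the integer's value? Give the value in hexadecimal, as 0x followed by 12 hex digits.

0x692A057278D0

In big-endian order the high byte comes first in memory.
The bytes are already most-significant first: 0x692A057278D0.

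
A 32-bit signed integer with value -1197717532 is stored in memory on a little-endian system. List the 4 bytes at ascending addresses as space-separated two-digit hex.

E4 47 9C B8

Two's complement of -1197717532 in 32 bits: 1197717532 = 0x4763B81C; invert → 0xB89C47E3; add 1 → 0xB89C47E4.
Split into bytes (most-significant first): B8 9C 47 E4.
Little-endian: lowest address holds the least-significant byte.
So at ascending addresses the bytes are E4 47 9C B8.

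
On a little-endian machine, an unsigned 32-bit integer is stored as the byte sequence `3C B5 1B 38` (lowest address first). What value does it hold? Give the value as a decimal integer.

941339964

Little-endian: lowest address holds the least-significant byte.
Reassemble most-significant byte first: 38 1B B5 3C → 0x381BB53C.
0x381BB53C = 941339964.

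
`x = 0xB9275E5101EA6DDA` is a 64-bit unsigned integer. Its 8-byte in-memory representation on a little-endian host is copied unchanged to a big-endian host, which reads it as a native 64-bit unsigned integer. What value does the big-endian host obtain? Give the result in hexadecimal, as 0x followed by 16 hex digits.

0xDA6DEA01515E27B9

Stored little-endian, the bytes at ascending addresses are DA 6D EA 01 51 5E 27 B9.
Read back as big-endian, the last byte is least significant, giving 0xDA6DEA01515E27B9.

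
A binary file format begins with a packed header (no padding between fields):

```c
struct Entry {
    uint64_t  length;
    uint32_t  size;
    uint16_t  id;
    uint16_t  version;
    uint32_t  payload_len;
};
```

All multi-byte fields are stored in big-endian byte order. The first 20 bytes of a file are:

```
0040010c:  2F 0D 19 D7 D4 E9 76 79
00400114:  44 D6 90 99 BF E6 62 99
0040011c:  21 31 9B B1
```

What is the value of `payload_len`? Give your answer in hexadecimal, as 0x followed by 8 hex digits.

`payload_len` follows `length` (8 B), `size` (4 B), `id` (2 B), `version` (2 B), so it starts at offset 8 + 4 + 2 + 2 = 16 and occupies 4 bytes.
Bytes at offsets 16..19: 21 31 9B B1.
In big-endian order the high byte comes first in memory.
The bytes are already most-significant first: 0x21319BB1.

0x21319BB1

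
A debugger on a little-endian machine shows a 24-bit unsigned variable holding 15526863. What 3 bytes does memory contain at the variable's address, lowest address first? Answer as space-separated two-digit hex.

CF EB EC

15526863 in hexadecimal, padded to 24 bits, is 0xECEBCF.
Split into bytes (most-significant first): EC EB CF.
In little-endian order the low byte comes first in memory.
So at ascending addresses the bytes are CF EB EC.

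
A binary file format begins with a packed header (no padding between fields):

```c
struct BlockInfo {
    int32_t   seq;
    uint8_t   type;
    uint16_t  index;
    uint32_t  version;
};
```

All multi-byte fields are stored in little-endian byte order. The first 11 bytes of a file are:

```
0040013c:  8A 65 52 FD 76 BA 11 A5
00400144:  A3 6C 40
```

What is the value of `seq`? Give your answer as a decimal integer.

-44931702

`seq` is the first field, at byte offset 0, occupying 4 bytes.
Bytes at offsets 0..3: 8A 65 52 FD.
Little-endian stores the least-significant byte at the lowest address.
Reassemble most-significant byte first: FD 52 65 8A → 0xFD52658A.
Top bit is set, so as a signed 32-bit value this is 0xFD52658A − 2^32 = -44931702.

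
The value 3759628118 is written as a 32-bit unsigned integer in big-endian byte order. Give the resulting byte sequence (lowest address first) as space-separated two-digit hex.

3759628118 in hexadecimal, padded to 32 bits, is 0xE0175F56.
Split into bytes (most-significant first): E0 17 5F 56.
In big-endian order the high byte comes first in memory.
So the memory order matches the most-significant-first order: E0 17 5F 56.

E0 17 5F 56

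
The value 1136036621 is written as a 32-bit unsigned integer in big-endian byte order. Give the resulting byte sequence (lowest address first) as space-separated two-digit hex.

1136036621 in hexadecimal, padded to 32 bits, is 0x43B68B0D.
Split into bytes (most-significant first): 43 B6 8B 0D.
Big-endian stores the most-significant byte at the lowest address.
So the memory order matches the most-significant-first order: 43 B6 8B 0D.

43 B6 8B 0D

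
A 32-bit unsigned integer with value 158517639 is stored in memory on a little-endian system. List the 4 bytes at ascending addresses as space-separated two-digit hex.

158517639 in hexadecimal, padded to 32 bits, is 0x0972C987.
Split into bytes (most-significant first): 09 72 C9 87.
Little-endian: lowest address holds the least-significant byte.
So at ascending addresses the bytes are 87 C9 72 09.

87 C9 72 09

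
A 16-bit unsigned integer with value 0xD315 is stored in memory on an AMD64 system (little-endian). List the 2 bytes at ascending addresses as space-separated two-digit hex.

15 D3

Split into bytes (most-significant first): D3 15.
Little-endian: lowest address holds the least-significant byte.
So at ascending addresses the bytes are 15 D3.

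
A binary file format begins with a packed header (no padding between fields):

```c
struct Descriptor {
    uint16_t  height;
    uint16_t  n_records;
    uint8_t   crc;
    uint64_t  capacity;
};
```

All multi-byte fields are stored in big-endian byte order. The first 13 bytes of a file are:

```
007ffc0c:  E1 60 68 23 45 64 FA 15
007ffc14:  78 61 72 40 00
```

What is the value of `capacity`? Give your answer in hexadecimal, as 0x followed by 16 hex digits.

0x64FA157861724000

`capacity` follows `height` (2 B), `n_records` (2 B), `crc` (1 B), so it starts at offset 2 + 2 + 1 = 5 and occupies 8 bytes.
Bytes at offsets 5..12: 64 FA 15 78 61 72 40 00.
Big-endian stores the most-significant byte at the lowest address.
The bytes are already most-significant first: 0x64FA157861724000.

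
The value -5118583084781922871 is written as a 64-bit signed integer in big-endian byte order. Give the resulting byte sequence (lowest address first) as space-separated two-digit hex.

B8 F7 23 CD C6 40 15 C9

Two's complement of -5118583084781922871 in 64 bits: 5118583084781922871 = 0x4708DC3239BFEA37; invert → 0xB8F723CDC64015C8; add 1 → 0xB8F723CDC64015C9.
Split into bytes (most-significant first): B8 F7 23 CD C6 40 15 C9.
Big-endian stores the most-significant byte at the lowest address.
So the memory order matches the most-significant-first order: B8 F7 23 CD C6 40 15 C9.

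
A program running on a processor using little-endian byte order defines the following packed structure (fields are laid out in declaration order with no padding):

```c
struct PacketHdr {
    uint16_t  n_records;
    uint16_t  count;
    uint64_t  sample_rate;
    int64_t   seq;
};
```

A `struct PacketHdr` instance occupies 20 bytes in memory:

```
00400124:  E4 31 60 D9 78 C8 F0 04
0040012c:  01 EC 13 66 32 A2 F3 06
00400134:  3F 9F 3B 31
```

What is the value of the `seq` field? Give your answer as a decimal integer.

`seq` follows `n_records` (2 B), `count` (2 B), `sample_rate` (8 B), so it starts at offset 2 + 2 + 8 = 12 and occupies 8 bytes.
Bytes at offsets 12..19: 32 A2 F3 06 3F 9F 3B 31.
Little-endian stores the least-significant byte at the lowest address.
Reassemble most-significant byte first: 31 3B 9F 3F 06 F3 A2 32 → 0x313B9F3F06F3A232.
0x313B9F3F06F3A232 = 3547604224532783666.

3547604224532783666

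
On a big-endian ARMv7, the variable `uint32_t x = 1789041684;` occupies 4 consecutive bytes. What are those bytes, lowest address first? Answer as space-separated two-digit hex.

6A A2 9C 14

1789041684 in hexadecimal, padded to 32 bits, is 0x6AA29C14.
Split into bytes (most-significant first): 6A A2 9C 14.
Big-endian: lowest address holds the most-significant byte.
So the memory order matches the most-significant-first order: 6A A2 9C 14.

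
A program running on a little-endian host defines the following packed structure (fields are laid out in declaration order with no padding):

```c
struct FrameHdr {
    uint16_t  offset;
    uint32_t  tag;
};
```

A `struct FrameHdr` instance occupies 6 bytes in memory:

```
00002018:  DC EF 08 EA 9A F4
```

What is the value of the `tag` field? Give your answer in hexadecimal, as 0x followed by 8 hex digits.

0xF49AEA08

`tag` follows `offset` (2 bytes), so it starts at byte offset 2 and occupies 4 bytes.
Bytes at offsets 2..5: 08 EA 9A F4.
In little-endian order the low byte comes first in memory.
Reassemble most-significant byte first: F4 9A EA 08 → 0xF49AEA08.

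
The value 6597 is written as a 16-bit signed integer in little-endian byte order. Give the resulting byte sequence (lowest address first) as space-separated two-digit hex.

C5 19

6597 in hexadecimal, padded to 16 bits, is 0x19C5.
Split into bytes (most-significant first): 19 C5.
Little-endian: lowest address holds the least-significant byte.
So at ascending addresses the bytes are C5 19.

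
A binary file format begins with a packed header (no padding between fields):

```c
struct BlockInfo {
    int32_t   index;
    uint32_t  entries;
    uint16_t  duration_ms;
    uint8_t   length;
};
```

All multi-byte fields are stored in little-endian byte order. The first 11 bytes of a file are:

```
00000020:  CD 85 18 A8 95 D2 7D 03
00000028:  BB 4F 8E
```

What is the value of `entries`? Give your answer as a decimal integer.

`entries` follows `index` (4 bytes), so it starts at byte offset 4 and occupies 4 bytes.
Bytes at offsets 4..7: 95 D2 7D 03.
In little-endian order the low byte comes first in memory.
Reassemble most-significant byte first: 03 7D D2 95 → 0x037DD295.
0x037DD295 = 58577557.

58577557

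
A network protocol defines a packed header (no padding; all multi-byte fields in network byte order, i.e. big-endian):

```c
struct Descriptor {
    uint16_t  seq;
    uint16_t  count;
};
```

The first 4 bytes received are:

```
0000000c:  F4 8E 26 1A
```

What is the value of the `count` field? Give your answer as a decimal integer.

`count` follows `seq` (2 bytes), so it starts at byte offset 2 and occupies 2 bytes.
Bytes at offsets 2..3: 26 1A.
Big-endian stores the most-significant byte at the lowest address.
The bytes are already most-significant first: 0x261A.
0x261A = 9754.

9754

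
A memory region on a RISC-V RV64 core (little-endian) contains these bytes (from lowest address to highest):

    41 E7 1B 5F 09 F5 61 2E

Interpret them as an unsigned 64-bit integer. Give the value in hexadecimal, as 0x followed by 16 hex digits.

0x2E61F5095F1BE741

In little-endian order the low byte comes first in memory.
Reassemble most-significant byte first: 2E 61 F5 09 5F 1B E7 41 → 0x2E61F5095F1BE741.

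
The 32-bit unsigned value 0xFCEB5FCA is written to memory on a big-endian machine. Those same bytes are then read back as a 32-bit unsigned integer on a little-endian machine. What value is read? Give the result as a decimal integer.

3395283964

Stored big-endian, the bytes at ascending addresses are FC EB 5F CA.
Read back as little-endian, the first byte is least significant, giving 0xCA5FEBFC.
0xCA5FEBFC = 3395283964.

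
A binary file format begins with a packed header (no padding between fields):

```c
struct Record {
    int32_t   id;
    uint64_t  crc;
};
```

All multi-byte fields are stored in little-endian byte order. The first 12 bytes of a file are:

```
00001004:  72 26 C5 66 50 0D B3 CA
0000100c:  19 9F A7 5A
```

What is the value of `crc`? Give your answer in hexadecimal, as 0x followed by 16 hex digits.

0x5AA79F19CAB30D50

`crc` follows `id` (4 bytes), so it starts at byte offset 4 and occupies 8 bytes.
Bytes at offsets 4..11: 50 0D B3 CA 19 9F A7 5A.
In little-endian order the low byte comes first in memory.
Reassemble most-significant byte first: 5A A7 9F 19 CA B3 0D 50 → 0x5AA79F19CAB30D50.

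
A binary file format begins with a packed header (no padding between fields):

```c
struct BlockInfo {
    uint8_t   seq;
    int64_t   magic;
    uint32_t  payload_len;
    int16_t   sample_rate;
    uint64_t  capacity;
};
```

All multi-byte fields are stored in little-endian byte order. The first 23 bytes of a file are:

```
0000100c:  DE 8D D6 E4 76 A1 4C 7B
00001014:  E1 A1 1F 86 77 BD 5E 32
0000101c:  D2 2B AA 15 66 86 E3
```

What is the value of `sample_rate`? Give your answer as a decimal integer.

`sample_rate` follows `seq` (1 B), `magic` (8 B), `payload_len` (4 B), so it starts at offset 1 + 8 + 4 = 13 and occupies 2 bytes.
Bytes at offsets 13..14: BD 5E.
Little-endian stores the least-significant byte at the lowest address.
Reassemble most-significant byte first: 5E BD → 0x5EBD.
0x5EBD = 24253.

24253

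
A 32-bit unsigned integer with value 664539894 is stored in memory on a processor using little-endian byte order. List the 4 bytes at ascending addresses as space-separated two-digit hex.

F6 12 9C 27

664539894 in hexadecimal, padded to 32 bits, is 0x279C12F6.
Split into bytes (most-significant first): 27 9C 12 F6.
In little-endian order the low byte comes first in memory.
So at ascending addresses the bytes are F6 12 9C 27.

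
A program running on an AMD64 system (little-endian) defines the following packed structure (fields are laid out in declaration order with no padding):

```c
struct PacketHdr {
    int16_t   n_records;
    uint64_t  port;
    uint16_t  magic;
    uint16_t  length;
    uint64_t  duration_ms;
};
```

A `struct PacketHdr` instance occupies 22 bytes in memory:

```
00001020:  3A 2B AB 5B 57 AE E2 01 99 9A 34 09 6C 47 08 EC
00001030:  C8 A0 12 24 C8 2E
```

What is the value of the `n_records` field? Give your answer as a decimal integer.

11066

`n_records` is the first field, at byte offset 0, occupying 2 bytes.
Bytes at offsets 0..1: 3A 2B.
Little-endian: lowest address holds the least-significant byte.
Reassemble most-significant byte first: 2B 3A → 0x2B3A.
0x2B3A = 11066.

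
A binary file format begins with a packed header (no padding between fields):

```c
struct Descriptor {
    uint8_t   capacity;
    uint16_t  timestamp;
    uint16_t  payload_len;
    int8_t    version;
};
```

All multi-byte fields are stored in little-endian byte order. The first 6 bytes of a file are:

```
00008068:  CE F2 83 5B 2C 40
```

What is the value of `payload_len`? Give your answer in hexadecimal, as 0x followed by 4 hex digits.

0x2C5B

`payload_len` follows `capacity` (1 B), `timestamp` (2 B), so it starts at offset 1 + 2 = 3 and occupies 2 bytes.
Bytes at offsets 3..4: 5B 2C.
Little-endian: lowest address holds the least-significant byte.
Reassemble most-significant byte first: 2C 5B → 0x2C5B.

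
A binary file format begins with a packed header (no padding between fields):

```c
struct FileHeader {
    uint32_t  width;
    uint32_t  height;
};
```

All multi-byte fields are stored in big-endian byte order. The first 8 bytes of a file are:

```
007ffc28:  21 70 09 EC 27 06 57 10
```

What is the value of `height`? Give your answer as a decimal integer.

`height` follows `width` (4 bytes), so it starts at byte offset 4 and occupies 4 bytes.
Bytes at offsets 4..7: 27 06 57 10.
In big-endian order the high byte comes first in memory.
The bytes are already most-significant first: 0x27065710.
0x27065710 = 654726928.

654726928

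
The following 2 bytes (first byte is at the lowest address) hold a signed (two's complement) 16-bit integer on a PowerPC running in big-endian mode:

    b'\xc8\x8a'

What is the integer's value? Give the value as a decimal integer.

Big-endian stores the most-significant byte at the lowest address.
The bytes are already most-significant first: 0xC88A.
Top bit is set, so as a signed 16-bit value this is 0xC88A − 2^16 = -14198.

-14198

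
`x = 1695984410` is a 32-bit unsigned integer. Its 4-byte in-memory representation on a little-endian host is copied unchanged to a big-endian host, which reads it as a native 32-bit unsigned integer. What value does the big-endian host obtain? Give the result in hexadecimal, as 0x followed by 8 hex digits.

1695984410 in 32-bit hexadecimal is 0x6516AB1A.
Stored little-endian, the bytes at ascending addresses are 1A AB 16 65.
Read back as big-endian, the last byte is least significant, giving 0x1AAB1665.

0x1AAB1665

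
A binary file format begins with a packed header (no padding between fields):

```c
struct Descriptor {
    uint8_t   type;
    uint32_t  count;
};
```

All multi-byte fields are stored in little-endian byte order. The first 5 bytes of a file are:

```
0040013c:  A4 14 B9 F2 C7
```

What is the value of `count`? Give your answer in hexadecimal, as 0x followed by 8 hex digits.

`count` follows `type` (1 byte), so it starts at byte offset 1 and occupies 4 bytes.
Bytes at offsets 1..4: 14 B9 F2 C7.
Little-endian: lowest address holds the least-significant byte.
Reassemble most-significant byte first: C7 F2 B9 14 → 0xC7F2B914.

0xC7F2B914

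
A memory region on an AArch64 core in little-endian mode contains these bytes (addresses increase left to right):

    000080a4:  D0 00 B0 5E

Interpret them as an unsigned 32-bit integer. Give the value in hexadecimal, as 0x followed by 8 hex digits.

In little-endian order the low byte comes first in memory.
Reassemble most-significant byte first: 5E B0 00 D0 → 0x5EB000D0.

0x5EB000D0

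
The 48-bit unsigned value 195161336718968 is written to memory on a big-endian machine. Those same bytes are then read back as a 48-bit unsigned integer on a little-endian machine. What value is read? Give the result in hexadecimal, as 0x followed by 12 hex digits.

0x7826268A7FB1

195161336718968 in 48-bit hexadecimal is 0xB17F8A262678.
Stored big-endian, the bytes at ascending addresses are B1 7F 8A 26 26 78.
Read back as little-endian, the first byte is least significant, giving 0x7826268A7FB1.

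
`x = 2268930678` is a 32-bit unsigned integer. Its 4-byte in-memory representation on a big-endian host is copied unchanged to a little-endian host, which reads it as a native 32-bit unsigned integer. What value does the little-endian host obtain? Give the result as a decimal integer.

2268930678 in 32-bit hexadecimal is 0x873D2276.
Stored big-endian, the bytes at ascending addresses are 87 3D 22 76.
Read back as little-endian, the first byte is least significant, giving 0x76223D87.
0x76223D87 = 1981955463.

1981955463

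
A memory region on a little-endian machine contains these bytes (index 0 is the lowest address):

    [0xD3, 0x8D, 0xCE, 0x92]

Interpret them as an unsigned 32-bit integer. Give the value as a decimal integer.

Little-endian stores the least-significant byte at the lowest address.
Reassemble most-significant byte first: 92 CE 8D D3 → 0x92CE8DD3.
0x92CE8DD3 = 2463010259.

2463010259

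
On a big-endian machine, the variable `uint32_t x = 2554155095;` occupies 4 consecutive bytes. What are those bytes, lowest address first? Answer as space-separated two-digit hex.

98 3D 50 57

2554155095 in hexadecimal, padded to 32 bits, is 0x983D5057.
Split into bytes (most-significant first): 98 3D 50 57.
Big-endian stores the most-significant byte at the lowest address.
So the memory order matches the most-significant-first order: 98 3D 50 57.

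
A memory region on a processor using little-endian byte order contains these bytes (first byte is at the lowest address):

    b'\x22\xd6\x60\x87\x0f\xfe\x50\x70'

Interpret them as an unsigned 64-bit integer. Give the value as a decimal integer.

8093247873034016290

In little-endian order the low byte comes first in memory.
Reassemble most-significant byte first: 70 50 FE 0F 87 60 D6 22 → 0x7050FE0F8760D622.
0x7050FE0F8760D622 = 8093247873034016290.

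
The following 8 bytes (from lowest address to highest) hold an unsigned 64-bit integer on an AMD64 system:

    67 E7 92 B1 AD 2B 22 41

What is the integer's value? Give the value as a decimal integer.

In little-endian order the low byte comes first in memory.
Reassemble most-significant byte first: 41 22 2B AD B1 92 E7 67 → 0x41222BADB192E767.
0x41222BADB192E767 = 4693361786682009447.

4693361786682009447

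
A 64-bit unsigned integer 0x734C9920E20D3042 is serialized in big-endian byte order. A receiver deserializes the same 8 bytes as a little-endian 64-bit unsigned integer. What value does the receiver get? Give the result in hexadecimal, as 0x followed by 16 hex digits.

Stored big-endian, the bytes at ascending addresses are 73 4C 99 20 E2 0D 30 42.
Read back as little-endian, the first byte is least significant, giving 0x42300DE220994C73.

0x42300DE220994C73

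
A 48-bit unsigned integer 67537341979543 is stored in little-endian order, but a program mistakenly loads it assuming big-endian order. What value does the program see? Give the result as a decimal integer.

67537341979543 in 48-bit hexadecimal is 0x3D6CC3471B97.
Stored little-endian, the bytes at ascending addresses are 97 1B 47 C3 6C 3D.
Read back as big-endian, the last byte is least significant, giving 0x971B47C36C3D.
0x971B47C36C3D = 166143423900733.

166143423900733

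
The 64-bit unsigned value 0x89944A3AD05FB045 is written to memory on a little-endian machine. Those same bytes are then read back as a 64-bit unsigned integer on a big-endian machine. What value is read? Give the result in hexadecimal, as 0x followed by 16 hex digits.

0x45B05FD03A4A9489

Stored little-endian, the bytes at ascending addresses are 45 B0 5F D0 3A 4A 94 89.
Read back as big-endian, the last byte is least significant, giving 0x45B05FD03A4A9489.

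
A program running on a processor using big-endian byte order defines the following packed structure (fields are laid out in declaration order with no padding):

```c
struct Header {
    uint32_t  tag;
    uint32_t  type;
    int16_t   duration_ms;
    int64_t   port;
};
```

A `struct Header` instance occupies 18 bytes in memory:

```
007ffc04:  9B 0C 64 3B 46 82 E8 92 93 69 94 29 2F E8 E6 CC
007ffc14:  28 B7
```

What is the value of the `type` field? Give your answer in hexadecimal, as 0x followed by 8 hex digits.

0x4682E892

`type` follows `tag` (4 bytes), so it starts at byte offset 4 and occupies 4 bytes.
Bytes at offsets 4..7: 46 82 E8 92.
Big-endian: lowest address holds the most-significant byte.
The bytes are already most-significant first: 0x4682E892.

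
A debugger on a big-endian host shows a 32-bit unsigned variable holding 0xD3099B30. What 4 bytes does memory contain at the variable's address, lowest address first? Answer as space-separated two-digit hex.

D3 09 9B 30

Split into bytes (most-significant first): D3 09 9B 30.
Big-endian: lowest address holds the most-significant byte.
So the memory order matches the most-significant-first order: D3 09 9B 30.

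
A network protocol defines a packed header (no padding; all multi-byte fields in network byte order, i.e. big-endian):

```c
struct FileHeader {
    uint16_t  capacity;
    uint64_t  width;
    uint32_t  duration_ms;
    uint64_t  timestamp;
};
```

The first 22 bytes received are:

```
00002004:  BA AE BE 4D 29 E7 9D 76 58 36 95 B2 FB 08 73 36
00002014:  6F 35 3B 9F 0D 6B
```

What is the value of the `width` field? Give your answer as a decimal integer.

`width` follows `capacity` (2 bytes), so it starts at byte offset 2 and occupies 8 bytes.
Bytes at offsets 2..9: BE 4D 29 E7 9D 76 58 36.
In big-endian order the high byte comes first in memory.
The bytes are already most-significant first: 0xBE4D29E79D765836.
0xBE4D29E79D765836 = 13712662515168991286.

13712662515168991286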